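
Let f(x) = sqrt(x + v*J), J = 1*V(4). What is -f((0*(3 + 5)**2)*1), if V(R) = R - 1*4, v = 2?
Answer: 0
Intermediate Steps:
V(R) = -4 + R (V(R) = R - 4 = -4 + R)
J = 0 (J = 1*(-4 + 4) = 1*0 = 0)
f(x) = sqrt(x) (f(x) = sqrt(x + 2*0) = sqrt(x + 0) = sqrt(x))
-f((0*(3 + 5)**2)*1) = -sqrt((0*(3 + 5)**2)*1) = -sqrt((0*8**2)*1) = -sqrt((0*64)*1) = -sqrt(0*1) = -sqrt(0) = -1*0 = 0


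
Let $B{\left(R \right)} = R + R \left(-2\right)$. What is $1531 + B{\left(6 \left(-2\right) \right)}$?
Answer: $1543$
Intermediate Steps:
$B{\left(R \right)} = - R$ ($B{\left(R \right)} = R - 2 R = - R$)
$1531 + B{\left(6 \left(-2\right) \right)} = 1531 - 6 \left(-2\right) = 1531 - -12 = 1531 + 12 = 1543$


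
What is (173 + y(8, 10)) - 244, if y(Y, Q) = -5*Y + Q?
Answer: -101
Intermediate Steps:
y(Y, Q) = Q - 5*Y
(173 + y(8, 10)) - 244 = (173 + (10 - 5*8)) - 244 = (173 + (10 - 40)) - 244 = (173 - 30) - 244 = 143 - 244 = -101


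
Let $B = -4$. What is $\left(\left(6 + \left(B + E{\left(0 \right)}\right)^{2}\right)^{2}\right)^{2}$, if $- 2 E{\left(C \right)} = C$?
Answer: $234256$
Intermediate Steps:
$E{\left(C \right)} = - \frac{C}{2}$
$\left(\left(6 + \left(B + E{\left(0 \right)}\right)^{2}\right)^{2}\right)^{2} = \left(\left(6 + \left(-4 - 0\right)^{2}\right)^{2}\right)^{2} = \left(\left(6 + \left(-4 + 0\right)^{2}\right)^{2}\right)^{2} = \left(\left(6 + \left(-4\right)^{2}\right)^{2}\right)^{2} = \left(\left(6 + 16\right)^{2}\right)^{2} = \left(22^{2}\right)^{2} = 484^{2} = 234256$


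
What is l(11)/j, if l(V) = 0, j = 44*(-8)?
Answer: 0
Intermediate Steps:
j = -352
l(11)/j = 0/(-352) = 0*(-1/352) = 0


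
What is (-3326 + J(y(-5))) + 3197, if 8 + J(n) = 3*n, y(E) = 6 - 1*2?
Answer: -125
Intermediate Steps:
y(E) = 4 (y(E) = 6 - 2 = 4)
J(n) = -8 + 3*n
(-3326 + J(y(-5))) + 3197 = (-3326 + (-8 + 3*4)) + 3197 = (-3326 + (-8 + 12)) + 3197 = (-3326 + 4) + 3197 = -3322 + 3197 = -125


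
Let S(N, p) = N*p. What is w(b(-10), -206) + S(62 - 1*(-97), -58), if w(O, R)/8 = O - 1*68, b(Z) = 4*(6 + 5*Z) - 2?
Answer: -11190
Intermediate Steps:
b(Z) = 22 + 20*Z (b(Z) = (24 + 20*Z) - 2 = 22 + 20*Z)
w(O, R) = -544 + 8*O (w(O, R) = 8*(O - 1*68) = 8*(O - 68) = 8*(-68 + O) = -544 + 8*O)
w(b(-10), -206) + S(62 - 1*(-97), -58) = (-544 + 8*(22 + 20*(-10))) + (62 - 1*(-97))*(-58) = (-544 + 8*(22 - 200)) + (62 + 97)*(-58) = (-544 + 8*(-178)) + 159*(-58) = (-544 - 1424) - 9222 = -1968 - 9222 = -11190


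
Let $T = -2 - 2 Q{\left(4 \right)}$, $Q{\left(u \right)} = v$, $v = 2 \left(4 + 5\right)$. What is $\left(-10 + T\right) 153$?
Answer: $-7344$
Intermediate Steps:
$v = 18$ ($v = 2 \cdot 9 = 18$)
$Q{\left(u \right)} = 18$
$T = -38$ ($T = -2 - 36 = -38$)
$\left(-10 + T\right) 153 = \left(-10 - 38\right) 153 = \left(-48\right) 153 = -7344$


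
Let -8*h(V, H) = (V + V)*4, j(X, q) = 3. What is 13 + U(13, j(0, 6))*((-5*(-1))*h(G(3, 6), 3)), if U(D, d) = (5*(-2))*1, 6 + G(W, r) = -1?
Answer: -337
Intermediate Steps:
G(W, r) = -7 (G(W, r) = -6 - 1 = -7)
U(D, d) = -10 (U(D, d) = -10*1 = -10)
h(V, H) = -V (h(V, H) = -(V + V)*4/8 = -2*V*4/8 = -V)
13 + U(13, j(0, 6))*((-5*(-1))*h(G(3, 6), 3)) = 13 - 10*(-5*(-1))*(-1*(-7)) = 13 - 50*7 = 13 - 10*35 = 13 - 350 = -337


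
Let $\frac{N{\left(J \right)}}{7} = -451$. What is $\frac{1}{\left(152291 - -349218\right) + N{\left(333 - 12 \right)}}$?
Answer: $\frac{1}{498352} \approx 2.0066 \cdot 10^{-6}$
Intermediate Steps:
$N{\left(J \right)} = -3157$ ($N{\left(J \right)} = 7 \left(-451\right) = -3157$)
$\frac{1}{\left(152291 - -349218\right) + N{\left(333 - 12 \right)}} = \frac{1}{\left(152291 - -349218\right) - 3157} = \frac{1}{\left(152291 + 349218\right) - 3157} = \frac{1}{501509 - 3157} = \frac{1}{498352}$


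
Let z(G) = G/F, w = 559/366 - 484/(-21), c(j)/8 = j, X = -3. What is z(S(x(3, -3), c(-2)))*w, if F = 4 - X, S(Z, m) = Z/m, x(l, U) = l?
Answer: -62961/95648 ≈ -0.65826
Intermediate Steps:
c(j) = 8*j
F = 7 (F = 4 - 1*(-3) = 4 + 3 = 7)
w = 20987/854 (w = 559*(1/366) - 484*(-1/21) = 559/366 + 484/21 = 20987/854 ≈ 24.575)
z(G) = G/7
z(S(x(3, -3), c(-2)))*w = ((3/((8*(-2))))/7)*(20987/854) = ((3/(-16))/7)*(20987/854) = ((3*(-1/16))/7)*(20987/854) = ((1/7)*(-3/16))*(20987/854) = -3/112*20987/854 = -62961/95648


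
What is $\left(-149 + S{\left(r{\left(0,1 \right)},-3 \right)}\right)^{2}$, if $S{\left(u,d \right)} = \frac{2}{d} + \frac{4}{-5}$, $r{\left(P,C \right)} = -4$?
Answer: $\frac{5094049}{225} \approx 22640.0$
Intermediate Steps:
$S{\left(u,d \right)} = - \frac{4}{5} + \frac{2}{d}$ ($S{\left(u,d \right)} = \frac{2}{d} + 4 \left(- \frac{1}{5}\right) = \frac{2}{d} - \frac{4}{5} = - \frac{4}{5} + \frac{2}{d}$)
$\left(-149 + S{\left(r{\left(0,1 \right)},-3 \right)}\right)^{2} = \left(-149 - \left(\frac{4}{5} - \frac{2}{-3}\right)\right)^{2} = \left(-149 + \left(- \frac{4}{5} + 2 \left(- \frac{1}{3}\right)\right)\right)^{2} = \left(-149 - \frac{22}{15}\right)^{2} = \left(- \frac{2257}{15}\right)^{2} = \frac{5094049}{225}$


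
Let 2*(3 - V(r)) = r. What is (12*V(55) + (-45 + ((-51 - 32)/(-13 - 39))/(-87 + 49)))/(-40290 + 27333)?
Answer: 669947/25603032 ≈ 0.026167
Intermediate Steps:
V(r) = 3 - r/2
(12*V(55) + (-45 + ((-51 - 32)/(-13 - 39))/(-87 + 49)))/(-40290 + 27333) = (12*(3 - ½*55) + (-45 + ((-51 - 32)/(-13 - 39))/(-87 + 49)))/(-40290 + 27333) = (12*(3 - 55/2) + (-45 - 83/(-52)/(-38)))/(-12957) = (12*(-49/2) + (-45 - 83*(-1/52)*(-1/38)))*(-1/12957) = (-294 + (-45 + (83/52)*(-1/38)))*(-1/12957) = (-294 + (-45 - 83/1976))*(-1/12957) = (-294 - 89003/1976)*(-1/12957) = -669947/1976*(-1/12957) = 669947/25603032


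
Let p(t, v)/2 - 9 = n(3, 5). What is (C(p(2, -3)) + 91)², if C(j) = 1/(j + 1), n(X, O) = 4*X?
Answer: 15319396/1849 ≈ 8285.2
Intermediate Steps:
p(t, v) = 42 (p(t, v) = 18 + 2*(4*3) = 18 + 2*12 = 18 + 24 = 42)
C(j) = 1/(1 + j)
(C(p(2, -3)) + 91)² = (1/(1 + 42) + 91)² = (1/43 + 91)² = (3914/43)² = 15319396/1849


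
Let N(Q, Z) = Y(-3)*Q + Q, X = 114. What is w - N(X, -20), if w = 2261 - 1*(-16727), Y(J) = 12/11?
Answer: 206246/11 ≈ 18750.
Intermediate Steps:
Y(J) = 12/11 (Y(J) = 12*(1/11) = 12/11)
N(Q, Z) = 23*Q/11 (N(Q, Z) = 12*Q/11 + Q = 23*Q/11)
w = 18988 (w = 2261 + 16727 = 18988)
w - N(X, -20) = 18988 - 23*114/11 = 18988 - 1*2622/11 = 18988 - 2622/11 = 206246/11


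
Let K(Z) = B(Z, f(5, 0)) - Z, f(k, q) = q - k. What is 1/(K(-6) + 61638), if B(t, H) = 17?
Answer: 1/61661 ≈ 1.6218e-5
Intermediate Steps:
K(Z) = 17 - Z
1/(K(-6) + 61638) = 1/((17 - 1*(-6)) + 61638) = 1/((17 + 6) + 61638) = 1/(23 + 61638) = 1/61661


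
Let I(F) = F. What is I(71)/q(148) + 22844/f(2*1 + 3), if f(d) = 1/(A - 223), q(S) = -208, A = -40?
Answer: -1249658247/208 ≈ -6.0080e+6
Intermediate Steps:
f(d) = -1/263 (f(d) = 1/(-40 - 223) = 1/(-263) = -1/263)
I(71)/q(148) + 22844/f(2*1 + 3) = 71/(-208) + 22844/(-1/263) = 71*(-1/208) + 22844*(-263) = -71/208 - 6007972 = -1249658247/208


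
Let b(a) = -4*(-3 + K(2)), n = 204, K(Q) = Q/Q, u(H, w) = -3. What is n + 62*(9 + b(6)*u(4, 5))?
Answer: -726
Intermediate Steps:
K(Q) = 1
b(a) = 8 (b(a) = -4*(-3 + 1) = -4*(-2) = 8)
n + 62*(9 + b(6)*u(4, 5)) = 204 + 62*(9 + 8*(-3)) = 204 + 62*(9 - 24) = 204 + 62*(-15) = 204 - 930 = -726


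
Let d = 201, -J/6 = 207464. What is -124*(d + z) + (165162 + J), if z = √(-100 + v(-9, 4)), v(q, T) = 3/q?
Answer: -1104546 - 124*I*√903/3 ≈ -1.1045e+6 - 1242.1*I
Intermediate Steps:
J = -1244784 (J = -6*207464 = -1244784)
z = I*√903/3 (z = √(-100 + 3/(-9)) = √(-100 + 3*(-⅑)) = √(-100 - ⅓) = √(-301/3) = I*√903/3 ≈ 10.017*I)
-124*(d + z) + (165162 + J) = -124*(201 + I*√903/3) + (165162 - 1244784) = (-24924 - 124*I*√903/3) - 1079622 = -1104546 - 124*I*√903/3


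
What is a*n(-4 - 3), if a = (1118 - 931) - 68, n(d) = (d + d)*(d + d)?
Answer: 23324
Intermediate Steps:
n(d) = 4*d**2 (n(d) = (2*d)*(2*d) = 4*d**2)
a = 119 (a = 187 - 68 = 119)
a*n(-4 - 3) = 119*(4*(-4 - 3)**2) = 119*(4*(-7)**2) = 119*(4*49) = 119*196 = 23324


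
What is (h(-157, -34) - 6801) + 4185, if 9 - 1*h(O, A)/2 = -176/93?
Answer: -241262/93 ≈ -2594.2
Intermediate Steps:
h(O, A) = 2026/93 (h(O, A) = 18 - (-352)/93 = 18 - 2*(-176/93) = 18 + 352/93 = 2026/93)
(h(-157, -34) - 6801) + 4185 = (2026/93 - 6801) + 4185 = -630467/93 + 4185 = -241262/93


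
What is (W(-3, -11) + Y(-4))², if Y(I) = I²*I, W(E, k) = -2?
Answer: 4356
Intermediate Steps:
Y(I) = I³
(W(-3, -11) + Y(-4))² = (-2 + (-4)³)² = (-2 - 64)² = (-66)² = 4356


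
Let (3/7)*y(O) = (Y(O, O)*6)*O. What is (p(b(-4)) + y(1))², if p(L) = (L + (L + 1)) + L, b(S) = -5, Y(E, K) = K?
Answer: 0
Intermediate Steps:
y(O) = 14*O² (y(O) = 7*((O*6)*O)/3 = 7*((6*O)*O)/3 = 7*(6*O²)/3 = 14*O²)
p(L) = 1 + 3*L (p(L) = (L + (1 + L)) + L = (1 + 2*L) + L = 1 + 3*L)
(p(b(-4)) + y(1))² = ((1 + 3*(-5)) + 14*1²)² = ((1 - 15) + 14*1)² = (-14 + 14)² = 0² = 0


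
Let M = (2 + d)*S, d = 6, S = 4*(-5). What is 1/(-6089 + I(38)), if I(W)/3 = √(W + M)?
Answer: -6089/37077019 - 3*I*√122/37077019 ≈ -0.00016423 - 8.9371e-7*I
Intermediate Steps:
S = -20
M = -160 (M = (2 + 6)*(-20) = 8*(-20) = -160)
I(W) = 3*√(-160 + W) (I(W) = 3*√(W - 160) = 3*√(-160 + W))
1/(-6089 + I(38)) = 1/(-6089 + 3*√(-160 + 38)) = 1/(-6089 + 3*√(-122)) = 1/(-6089 + 3*(I*√122)) = 1/(-6089 + 3*I*√122)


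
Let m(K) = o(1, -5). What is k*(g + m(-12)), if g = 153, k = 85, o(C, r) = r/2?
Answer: 25585/2 ≈ 12793.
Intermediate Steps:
o(C, r) = r/2 (o(C, r) = r*(½) = r/2)
m(K) = -5/2 (m(K) = (½)*(-5) = -5/2)
k*(g + m(-12)) = 85*(153 - 5/2) = 85*(301/2) = 25585/2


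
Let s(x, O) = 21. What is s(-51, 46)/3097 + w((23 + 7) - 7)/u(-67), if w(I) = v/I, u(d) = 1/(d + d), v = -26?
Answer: 10790431/71231 ≈ 151.49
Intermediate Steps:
u(d) = 1/(2*d)
w(I) = -26/I
s(-51, 46)/3097 + w((23 + 7) - 7)/u(-67) = 21/3097 + (-26/((23 + 7) - 7))/(((1/2)/(-67))) = 21*(1/3097) + (-26/(30 - 7))/(((1/2)*(-1/67))) = 21/3097 + (-26/23)/(-1/134) = 21/3097 - 26*1/23*(-134) = 21/3097 - 26/23*(-134) = 21/3097 + 3484/23 = 10790431/71231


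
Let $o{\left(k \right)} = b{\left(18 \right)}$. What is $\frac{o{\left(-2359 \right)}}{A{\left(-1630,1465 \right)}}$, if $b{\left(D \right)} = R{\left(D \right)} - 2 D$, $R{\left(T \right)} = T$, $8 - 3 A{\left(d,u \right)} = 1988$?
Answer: $\frac{3}{110} \approx 0.027273$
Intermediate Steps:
$A{\left(d,u \right)} = -660$ ($A{\left(d,u \right)} = \frac{8}{3} - \frac{1988}{3} = -660$)
$b{\left(D \right)} = - D$ ($b{\left(D \right)} = D - 2 D = - D$)
$o{\left(k \right)} = -18$ ($o{\left(k \right)} = \left(-1\right) 18 = -18$)
$\frac{o{\left(-2359 \right)}}{A{\left(-1630,1465 \right)}} = - \frac{18}{-660} = \left(-18\right) \left(- \frac{1}{660}\right) = \frac{3}{110}$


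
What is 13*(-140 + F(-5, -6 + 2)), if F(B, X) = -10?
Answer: -1950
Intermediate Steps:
13*(-140 + F(-5, -6 + 2)) = 13*(-140 - 10) = 13*(-150) = -1950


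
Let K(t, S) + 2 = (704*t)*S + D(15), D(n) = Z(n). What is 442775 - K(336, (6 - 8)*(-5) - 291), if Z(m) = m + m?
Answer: 66911611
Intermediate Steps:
Z(m) = 2*m
D(n) = 2*n
K(t, S) = 28 + 704*S*t (K(t, S) = -2 + ((704*t)*S + 2*15) = -2 + (704*S*t + 30) = -2 + (30 + 704*S*t) = 28 + 704*S*t)
442775 - K(336, (6 - 8)*(-5) - 291) = 442775 - (28 + 704*((6 - 8)*(-5) - 291)*336) = 442775 - (28 + 704*(-2*(-5) - 291)*336) = 442775 - (28 + 704*(10 - 291)*336) = 442775 - (28 + 704*(-281)*336) = 442775 - (28 - 66468864) = 442775 - 1*(-66468836) = 442775 + 66468836 = 66911611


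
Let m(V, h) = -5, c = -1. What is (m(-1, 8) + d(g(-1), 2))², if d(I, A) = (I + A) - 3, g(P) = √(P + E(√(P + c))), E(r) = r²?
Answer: (6 - I*√3)² ≈ 33.0 - 20.785*I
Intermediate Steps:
g(P) = √(-1 + 2*P) (g(P) = √(P + (√(P - 1))²) = √(P + (√(-1 + P))²) = √(P + (-1 + P)) = √(-1 + 2*P))
d(I, A) = -3 + A + I (d(I, A) = (A + I) - 3 = -3 + A + I)
(m(-1, 8) + d(g(-1), 2))² = (-5 + (-3 + 2 + √(-1 + 2*(-1))))² = (-5 + (-3 + 2 + √(-1 - 2)))² = (-5 + (-3 + 2 + √(-3)))² = (-5 + (-3 + 2 + I*√3))² = (-5 + (-1 + I*√3))² = (-6 + I*√3)²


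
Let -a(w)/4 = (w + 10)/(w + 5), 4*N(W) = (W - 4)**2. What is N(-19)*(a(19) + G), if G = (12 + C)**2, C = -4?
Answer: 187795/24 ≈ 7824.8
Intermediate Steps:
N(W) = (-4 + W)**2/4 (N(W) = (W - 4)**2/4 = (-4 + W)**2/4)
a(w) = -4*(10 + w)/(5 + w) (a(w) = -4*(w + 10)/(w + 5) = -4*(10 + w)/(5 + w))
G = 64 (G = (12 - 4)**2 = 8**2 = 64)
N(-19)*(a(19) + G) = ((-4 - 19)**2/4)*(4*(-10 - 1*19)/(5 + 19) + 64) = ((1/4)*(-23)**2)*(4*(-10 - 19)/24 + 64) = ((1/4)*529)*(4*(1/24)*(-29) + 64) = 529*(-29/6 + 64)/4 = (529/4)*(355/6) = 187795/24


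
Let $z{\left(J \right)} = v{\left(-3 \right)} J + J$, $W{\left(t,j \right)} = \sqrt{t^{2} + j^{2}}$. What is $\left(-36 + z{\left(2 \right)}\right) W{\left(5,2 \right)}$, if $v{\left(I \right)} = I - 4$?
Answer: $- 48 \sqrt{29} \approx -258.49$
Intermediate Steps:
$v{\left(I \right)} = -4 + I$ ($v{\left(I \right)} = I - 4 = -4 + I$)
$W{\left(t,j \right)} = \sqrt{j^{2} + t^{2}}$
$z{\left(J \right)} = - 6 J$ ($z{\left(J \right)} = \left(-4 - 3\right) J + J = - 7 J + J = - 6 J$)
$\left(-36 + z{\left(2 \right)}\right) W{\left(5,2 \right)} = \left(-36 - 12\right) \sqrt{2^{2} + 5^{2}} = \left(-36 - 12\right) \sqrt{4 + 25} = - 48 \sqrt{29}$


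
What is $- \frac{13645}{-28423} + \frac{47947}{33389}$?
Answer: $\frac{1818390486}{949015547} \approx 1.9161$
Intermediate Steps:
$- \frac{13645}{-28423} + \frac{47947}{33389} = \left(-13645\right) \left(- \frac{1}{28423}\right) + 47947 \cdot \frac{1}{33389} = \frac{13645}{28423} + \frac{47947}{33389} = \frac{1818390486}{949015547}$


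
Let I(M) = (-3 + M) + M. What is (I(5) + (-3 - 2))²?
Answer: 4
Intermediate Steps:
I(M) = -3 + 2*M
(I(5) + (-3 - 2))² = ((-3 + 2*5) + (-3 - 2))² = ((-3 + 10) - 5)² = (7 - 5)² = 2² = 4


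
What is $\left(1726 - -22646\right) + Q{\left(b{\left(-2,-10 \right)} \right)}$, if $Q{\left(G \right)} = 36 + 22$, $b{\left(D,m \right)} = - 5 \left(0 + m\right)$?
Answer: $24430$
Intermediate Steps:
$b{\left(D,m \right)} = - 5 m$
$Q{\left(G \right)} = 58$
$\left(1726 - -22646\right) + Q{\left(b{\left(-2,-10 \right)} \right)} = \left(1726 - -22646\right) + 58 = \left(1726 + 22646\right) + 58 = 24372 + 58 = 24430$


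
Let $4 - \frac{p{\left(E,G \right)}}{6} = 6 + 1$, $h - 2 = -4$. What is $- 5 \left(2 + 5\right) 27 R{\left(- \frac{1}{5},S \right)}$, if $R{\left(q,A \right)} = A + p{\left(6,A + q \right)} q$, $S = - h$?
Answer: $-5292$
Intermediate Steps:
$h = -2$ ($h = 2 - 4 = -2$)
$S = 2$ ($S = \left(-1\right) \left(-2\right) = 2$)
$p{\left(E,G \right)} = -18$ ($p{\left(E,G \right)} = 24 - 6 \left(6 + 1\right) = 24 - 42 = -18$)
$R{\left(q,A \right)} = A - 18 q$
$- 5 \left(2 + 5\right) 27 R{\left(- \frac{1}{5},S \right)} = - 5 \left(2 + 5\right) 27 \left(2 - 18 \left(- \frac{1}{5}\right)\right) = \left(-5\right) 7 \cdot 27 \left(2 - 18 \left(\left(-1\right) \frac{1}{5}\right)\right) = \left(-35\right) 27 \left(2 - - \frac{18}{5}\right) = - 945 \left(2 + \frac{18}{5}\right) = \left(-945\right) \frac{28}{5} = -5292$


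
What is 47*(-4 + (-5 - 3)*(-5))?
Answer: 1692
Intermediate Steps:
47*(-4 + (-5 - 3)*(-5)) = 47*(-4 - 8*(-5)) = 47*(-4 + 40) = 47*36 = 1692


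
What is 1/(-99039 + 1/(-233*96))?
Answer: -22368/2215304353 ≈ -1.0097e-5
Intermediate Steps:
1/(-99039 + 1/(-233*96)) = 1/(-99039 + 1/(-22368)) = 1/(-99039 - 1/22368) = 1/(-2215304353/22368) = -22368/2215304353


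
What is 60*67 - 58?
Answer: 3962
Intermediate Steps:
60*67 - 58 = 4020 - 58 = 3962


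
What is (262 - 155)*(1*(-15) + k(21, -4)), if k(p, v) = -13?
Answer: -2996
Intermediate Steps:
(262 - 155)*(1*(-15) + k(21, -4)) = (262 - 155)*(1*(-15) - 13) = 107*(-15 - 13) = 107*(-28) = -2996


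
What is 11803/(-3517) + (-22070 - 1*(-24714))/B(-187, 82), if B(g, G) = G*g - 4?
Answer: -95166681/26971873 ≈ -3.5284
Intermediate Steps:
B(g, G) = -4 + G*g
11803/(-3517) + (-22070 - 1*(-24714))/B(-187, 82) = 11803/(-3517) + (-22070 - 1*(-24714))/(-4 + 82*(-187)) = 11803*(-1/3517) + (-22070 + 24714)/(-4 - 15334) = -11803/3517 + 2644/(-15338) = -11803/3517 + 2644*(-1/15338) = -11803/3517 - 1322/7669 = -95166681/26971873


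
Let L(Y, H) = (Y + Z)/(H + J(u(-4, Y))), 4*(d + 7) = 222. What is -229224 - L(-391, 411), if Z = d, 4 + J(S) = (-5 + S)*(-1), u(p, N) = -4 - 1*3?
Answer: -192089027/838 ≈ -2.2922e+5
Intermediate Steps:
d = 97/2 (d = -7 + (¼)*222 = -7 + 111/2 = 97/2 ≈ 48.500)
u(p, N) = -7 (u(p, N) = -4 - 3 = -7)
J(S) = 1 - S (J(S) = -4 + (-5 + S)*(-1) = -4 + (5 - S) = 1 - S)
Z = 97/2 ≈ 48.500
L(Y, H) = (97/2 + Y)/(8 + H) (L(Y, H) = (Y + 97/2)/(H + (1 - 1*(-7))) = (97/2 + Y)/(H + (1 + 7)) = (97/2 + Y)/(H + 8) = (97/2 + Y)/(8 + H))
-229224 - L(-391, 411) = -229224 - (97/2 - 391)/(8 + 411) = -229224 - (-685)/(419*2) = -229224 - 1*(-685/838) = -229224 + 685/838 = -192089027/838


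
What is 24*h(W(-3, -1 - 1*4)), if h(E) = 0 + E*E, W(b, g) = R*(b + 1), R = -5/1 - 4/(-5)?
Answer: 42336/25 ≈ 1693.4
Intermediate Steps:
R = -21/5 (R = -5*1 - 4*(-⅕) = -5 + ⅘ = -21/5 ≈ -4.2000)
W(b, g) = -21/5 - 21*b/5 (W(b, g) = -21*(b + 1)/5 = -21*(1 + b)/5 = -21/5 - 21*b/5)
h(E) = E² (h(E) = 0 + E² = E²)
24*h(W(-3, -1 - 1*4)) = 24*(-21/5 - 21/5*(-3))² = 24*(-21/5 + 63/5)² = 24*(42/5)² = 24*(1764/25) = 42336/25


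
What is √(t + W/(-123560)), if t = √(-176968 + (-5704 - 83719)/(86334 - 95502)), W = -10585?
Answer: √(4294157861754 + 153090580524*I*√18971599677)/7079988 ≈ 14.504 + 14.501*I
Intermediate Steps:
t = 7*I*√18971599677/2292 (t = √(-176968 - 89423/(-9168)) = √(-176968 - 89423*(-1/9168)) = √(-176968 + 89423/9168) = √(-1622353201/9168) = 7*I*√18971599677/2292 ≈ 420.66*I)
√(t + W/(-123560)) = √(7*I*√18971599677/2292 - 10585/(-123560)) = √(7*I*√18971599677/2292 - 10585*(-1/123560)) = √(7*I*√18971599677/2292 + 2117/24712) = √(2117/24712 + 7*I*√18971599677/2292)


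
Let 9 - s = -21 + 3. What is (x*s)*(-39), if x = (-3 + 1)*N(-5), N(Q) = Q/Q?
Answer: 2106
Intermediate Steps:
N(Q) = 1
s = 27 (s = 9 - (-21 + 3) = 9 - 1*(-18) = 9 + 18 = 27)
x = -2 (x = (-3 + 1)*1 = -2*1 = -2)
(x*s)*(-39) = -2*27*(-39) = -54*(-39) = 2106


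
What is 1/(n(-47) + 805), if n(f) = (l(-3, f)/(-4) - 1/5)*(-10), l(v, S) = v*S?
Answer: 2/2319 ≈ 0.00086244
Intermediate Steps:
l(v, S) = S*v
n(f) = 2 - 15*f/2 (n(f) = ((f*(-3))/(-4) - 1/5)*(-10) = (-3*f*(-1/4) - 1*1/5)*(-10) = (3*f/4 - 1/5)*(-10) = (-1/5 + 3*f/4)*(-10) = 2 - 15*f/2)
1/(n(-47) + 805) = 1/((2 - 15/2*(-47)) + 805) = 1/((2 + 705/2) + 805) = 1/(709/2 + 805) = 1/(2319/2) = 2/2319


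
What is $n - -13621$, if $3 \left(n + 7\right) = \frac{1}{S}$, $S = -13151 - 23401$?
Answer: $\frac{1492856783}{109656} \approx 13614.0$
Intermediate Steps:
$S = -36552$ ($S = -13151 - 23401 = -36552$)
$n = - \frac{767593}{109656}$ ($n = -7 + \frac{1}{3 \left(-36552\right)} = -7 + \frac{1}{3} \left(- \frac{1}{36552}\right) = -7 - \frac{1}{109656} = - \frac{767593}{109656} \approx -7.0$)
$n - -13621 = - \frac{767593}{109656} - -13621 = - \frac{767593}{109656} + \left(-9229 + 22850\right) = - \frac{767593}{109656} + 13621 = \frac{1492856783}{109656}$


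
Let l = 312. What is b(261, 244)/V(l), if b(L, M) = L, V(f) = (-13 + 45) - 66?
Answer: -261/34 ≈ -7.6765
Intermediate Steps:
V(f) = -34 (V(f) = 32 - 66 = -34)
b(261, 244)/V(l) = 261/(-34) = 261*(-1/34) = -261/34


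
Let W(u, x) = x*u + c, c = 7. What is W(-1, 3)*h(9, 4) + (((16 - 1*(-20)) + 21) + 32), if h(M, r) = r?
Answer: 105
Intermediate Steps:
W(u, x) = 7 + u*x (W(u, x) = x*u + 7 = u*x + 7 = 7 + u*x)
W(-1, 3)*h(9, 4) + (((16 - 1*(-20)) + 21) + 32) = (7 - 1*3)*4 + (((16 - 1*(-20)) + 21) + 32) = (7 - 3)*4 + (((16 + 20) + 21) + 32) = 4*4 + ((36 + 21) + 32) = 16 + (57 + 32) = 16 + 89 = 105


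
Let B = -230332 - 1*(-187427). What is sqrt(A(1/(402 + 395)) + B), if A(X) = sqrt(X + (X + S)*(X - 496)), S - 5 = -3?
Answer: sqrt(-27253642145 + 1594*I*sqrt(157630062))/797 ≈ 0.076051 + 207.14*I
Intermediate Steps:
S = 2 (S = 5 - 3 = 2)
A(X) = sqrt(X + (-496 + X)*(2 + X)) (A(X) = sqrt(X + (X + 2)*(X - 496)) = sqrt(X + (2 + X)*(-496 + X)) = sqrt(X + (-496 + X)*(2 + X)))
B = -42905 (B = -230332 + 187427 = -42905)
sqrt(A(1/(402 + 395)) + B) = sqrt(sqrt(-992 + (1/(402 + 395))**2 - 493/(402 + 395)) - 42905) = sqrt(sqrt(-992 + (1/797)**2 - 493/797) - 42905) = sqrt(sqrt(-992 + (1/797)**2 - 493*1/797) - 42905) = sqrt(sqrt(-992 + 1/635209 - 493/797) - 42905) = sqrt(sqrt(-630520248/635209) - 42905) = sqrt(2*I*sqrt(157630062)/797 - 42905) = sqrt(-42905 + 2*I*sqrt(157630062)/797)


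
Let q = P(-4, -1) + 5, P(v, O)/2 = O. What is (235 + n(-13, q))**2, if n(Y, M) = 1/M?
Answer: 498436/9 ≈ 55382.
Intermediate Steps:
P(v, O) = 2*O
q = 3 (q = 2*(-1) + 5 = -2 + 5 = 3)
(235 + n(-13, q))**2 = (235 + 1/3)**2 = (706/3)**2 = 498436/9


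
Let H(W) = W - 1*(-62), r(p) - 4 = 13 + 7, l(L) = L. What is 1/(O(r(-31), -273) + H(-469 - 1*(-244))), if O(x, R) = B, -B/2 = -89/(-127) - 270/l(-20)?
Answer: -127/24308 ≈ -0.0052246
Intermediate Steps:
r(p) = 24 (r(p) = 4 + (13 + 7) = 4 + 20 = 24)
H(W) = 62 + W (H(W) = W + 62 = 62 + W)
B = -3607/127 (B = -2*(-89/(-127) - 270/(-20)) = -2*(-89*(-1/127) - 270*(-1/20)) = -2*(89/127 + 27/2) = -2*3607/254 = -3607/127 ≈ -28.402)
O(x, R) = -3607/127
1/(O(r(-31), -273) + H(-469 - 1*(-244))) = 1/(-3607/127 + (62 + (-469 - 1*(-244)))) = 1/(-3607/127 + (62 + (-469 + 244))) = 1/(-3607/127 + (62 - 225)) = 1/(-3607/127 - 163) = 1/(-24308/127) = -127/24308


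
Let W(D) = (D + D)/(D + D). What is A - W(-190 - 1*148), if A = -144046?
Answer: -144047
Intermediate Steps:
W(D) = 1 (W(D) = (2*D)/((2*D)) = (2*D)*(1/(2*D)) = 1)
A - W(-190 - 1*148) = -144046 - 1*1 = -144046 - 1 = -144047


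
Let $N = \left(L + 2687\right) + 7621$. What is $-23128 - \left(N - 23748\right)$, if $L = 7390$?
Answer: $-17078$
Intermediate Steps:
$N = 17698$ ($N = \left(7390 + 2687\right) + 7621 = 10077 + 7621 = 17698$)
$-23128 - \left(N - 23748\right) = -23128 - \left(17698 - 23748\right) = -23128 - -6050 = -23128 + 6050 = -17078$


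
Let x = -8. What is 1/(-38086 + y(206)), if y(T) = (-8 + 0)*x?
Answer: -1/38022 ≈ -2.6301e-5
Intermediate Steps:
y(T) = 64 (y(T) = (-8 + 0)*(-8) = -8*(-8) = 64)
1/(-38086 + y(206)) = 1/(-38086 + 64) = 1/(-38022) = -1/38022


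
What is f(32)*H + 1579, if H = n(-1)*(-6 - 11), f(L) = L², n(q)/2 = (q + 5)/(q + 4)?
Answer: -134527/3 ≈ -44842.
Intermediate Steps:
n(q) = 2*(5 + q)/(4 + q) (n(q) = 2*((q + 5)/(q + 4)) = 2*((5 + q)/(4 + q)) = 2*(5 + q)/(4 + q))
H = -136/3 (H = (2*(5 - 1)/(4 - 1))*(-6 - 11) = (2*4/3)*(-17) = (2*(⅓)*4)*(-17) = (8/3)*(-17) = -136/3 ≈ -45.333)
f(32)*H + 1579 = 32²*(-136/3) + 1579 = 1024*(-136/3) + 1579 = -139264/3 + 1579 = -134527/3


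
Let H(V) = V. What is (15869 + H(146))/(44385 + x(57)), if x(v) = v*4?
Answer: 16015/44613 ≈ 0.35898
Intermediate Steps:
x(v) = 4*v
(15869 + H(146))/(44385 + x(57)) = (15869 + 146)/(44385 + 4*57) = 16015/(44385 + 228) = 16015/44613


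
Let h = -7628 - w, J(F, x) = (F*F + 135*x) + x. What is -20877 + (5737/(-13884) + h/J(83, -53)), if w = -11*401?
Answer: -92421314767/4428996 ≈ -20867.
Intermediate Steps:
w = -4411
J(F, x) = F**2 + 136*x (J(F, x) = (F**2 + 135*x) + x = F**2 + 136*x)
h = -3217 (h = -7628 - 1*(-4411) = -7628 + 4411 = -3217)
-20877 + (5737/(-13884) + h/J(83, -53)) = -20877 + (5737/(-13884) - 3217/(83**2 + 136*(-53))) = -20877 + (5737*(-1/13884) - 3217/(6889 - 7208)) = -20877 + (-5737/13884 - 3217/(-319)) = -20877 + (-5737/13884 - 3217*(-1/319)) = -20877 + (-5737/13884 + 3217/319) = -20877 + 42834725/4428996 = -92421314767/4428996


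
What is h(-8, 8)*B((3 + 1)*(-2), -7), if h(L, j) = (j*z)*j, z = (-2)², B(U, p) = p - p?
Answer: 0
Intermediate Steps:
B(U, p) = 0
z = 4
h(L, j) = 4*j² (h(L, j) = (j*4)*j = (4*j)*j = 4*j²)
h(-8, 8)*B((3 + 1)*(-2), -7) = (4*8²)*0 = (4*64)*0 = 256*0 = 0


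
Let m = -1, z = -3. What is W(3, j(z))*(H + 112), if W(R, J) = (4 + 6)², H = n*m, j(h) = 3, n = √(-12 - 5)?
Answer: 11200 - 100*I*√17 ≈ 11200.0 - 412.31*I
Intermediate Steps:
n = I*√17 (n = √(-17) = I*√17 ≈ 4.1231*I)
H = -I*√17 (H = (I*√17)*(-1) = -I*√17 ≈ -4.1231*I)
W(R, J) = 100 (W(R, J) = 10² = 100)
W(3, j(z))*(H + 112) = 100*(-I*√17 + 112) = 100*(112 - I*√17) = 11200 - 100*I*√17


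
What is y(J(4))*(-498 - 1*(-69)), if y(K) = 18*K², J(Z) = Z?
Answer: -123552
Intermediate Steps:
y(J(4))*(-498 - 1*(-69)) = (18*4²)*(-498 - 1*(-69)) = (18*16)*(-498 + 69) = 288*(-429) = -123552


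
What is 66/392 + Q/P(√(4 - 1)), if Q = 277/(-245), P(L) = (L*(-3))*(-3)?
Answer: 33/196 - 277*√3/6615 ≈ 0.095839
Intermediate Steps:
P(L) = 9*L (P(L) = -3*L*(-3) = 9*L)
Q = -277/245 (Q = 277*(-1/245) = -277/245 ≈ -1.1306)
66/392 + Q/P(√(4 - 1)) = 66/392 - 277*1/(9*√(4 - 1))/245 = 66*(1/392) - 277*√3/27/245 = 33/196 - 277*√3/6615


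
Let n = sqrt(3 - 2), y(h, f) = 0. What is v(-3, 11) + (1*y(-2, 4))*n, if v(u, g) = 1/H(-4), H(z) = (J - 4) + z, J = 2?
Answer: -1/6 ≈ -0.16667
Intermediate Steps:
H(z) = -2 + z (H(z) = (2 - 4) + z = -2 + z)
v(u, g) = -1/6 (v(u, g) = 1/(-2 - 4) = 1/(-6) = -1/6)
n = 1 (n = sqrt(1) = 1)
v(-3, 11) + (1*y(-2, 4))*n = -1/6 + (1*0)*1 = -1/6 + 0*1 = -1/6 + 0 = -1/6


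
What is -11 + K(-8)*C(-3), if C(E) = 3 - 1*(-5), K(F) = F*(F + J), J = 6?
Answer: 117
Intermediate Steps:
K(F) = F*(6 + F) (K(F) = F*(F + 6) = F*(6 + F))
C(E) = 8 (C(E) = 3 + 5 = 8)
-11 + K(-8)*C(-3) = -11 - 8*(6 - 8)*8 = -11 - 8*(-2)*8 = -11 + 16*8 = -11 + 128 = 117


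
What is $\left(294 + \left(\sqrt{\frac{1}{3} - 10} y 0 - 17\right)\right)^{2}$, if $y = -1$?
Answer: $76729$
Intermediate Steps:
$\left(294 + \left(\sqrt{\frac{1}{3} - 10} y 0 - 17\right)\right)^{2} = \left(294 - \left(17 - \sqrt{\frac{1}{3} - 10} \left(\left(-1\right) 0\right)\right)\right)^{2} = \left(294 - \left(17 - \sqrt{\frac{1}{3} - 10} \cdot 0\right)\right)^{2} = \left(294 - \left(17 - \sqrt{- \frac{29}{3}} \cdot 0\right)\right)^{2} = \left(294 - \left(17 - \frac{i \sqrt{87}}{3} \cdot 0\right)\right)^{2} = \left(294 + \left(0 - 17\right)\right)^{2} = \left(294 - 17\right)^{2} = 277^{2} = 76729$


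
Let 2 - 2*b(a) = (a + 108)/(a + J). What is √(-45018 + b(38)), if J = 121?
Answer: 4*I*√71130399/159 ≈ 212.17*I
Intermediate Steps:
b(a) = 1 - (108 + a)/(2*(121 + a)) (b(a) = 1 - (a + 108)/(2*(a + 121)) = 1 - (108 + a)/(2*(121 + a)))
√(-45018 + b(38)) = √(-45018 + (134 + 38)/(2*(121 + 38))) = √(-45018 + (½)*172/159) = √(-45018 + (½)*(1/159)*172) = √(-45018 + 86/159) = √(-7157776/159) = 4*I*√71130399/159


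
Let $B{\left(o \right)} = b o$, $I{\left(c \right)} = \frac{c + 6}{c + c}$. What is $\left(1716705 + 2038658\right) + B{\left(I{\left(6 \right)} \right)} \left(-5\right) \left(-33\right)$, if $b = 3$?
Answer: $3755858$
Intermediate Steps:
$I{\left(c \right)} = \frac{6 + c}{2 c}$
$B{\left(o \right)} = 3 o$
$\left(1716705 + 2038658\right) + B{\left(I{\left(6 \right)} \right)} \left(-5\right) \left(-33\right) = \left(1716705 + 2038658\right) + 3 \frac{6 + 6}{2 \cdot 6} \left(-5\right) \left(-33\right) = 3755363 + 3 \cdot \frac{1}{2} \cdot \frac{1}{6} \cdot 12 \left(-5\right) \left(-33\right) = 3755363 + 3 \cdot 1 \left(-5\right) \left(-33\right) = 3755363 + 3 \left(-5\right) \left(-33\right) = 3755363 - -495 = 3755363 + 495 = 3755858$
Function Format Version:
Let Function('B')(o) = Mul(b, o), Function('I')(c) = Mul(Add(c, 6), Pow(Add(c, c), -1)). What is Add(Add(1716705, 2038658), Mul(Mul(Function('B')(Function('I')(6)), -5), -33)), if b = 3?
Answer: 3755858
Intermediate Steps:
Function('I')(c) = Mul(Rational(1, 2), Pow(c, -1), Add(6, c)) (Function('I')(c) = Mul(Add(6, c), Pow(Mul(2, c), -1)) = Mul(Add(6, c), Mul(Rational(1, 2), Pow(c, -1))) = Mul(Rational(1, 2), Pow(c, -1), Add(6, c)))
Function('B')(o) = Mul(3, o)
Add(Add(1716705, 2038658), Mul(Mul(Function('B')(Function('I')(6)), -5), -33)) = Add(Add(1716705, 2038658), Mul(Mul(Mul(3, Mul(Rational(1, 2), Pow(6, -1), Add(6, 6))), -5), -33)) = Add(3755363, Mul(Mul(Mul(3, Mul(Rational(1, 2), Rational(1, 6), 12)), -5), -33)) = Add(3755363, Mul(Mul(Mul(3, 1), -5), -33)) = Add(3755363, Mul(Mul(3, -5), -33)) = Add(3755363, Mul(-15, -33)) = Add(3755363, 495) = 3755858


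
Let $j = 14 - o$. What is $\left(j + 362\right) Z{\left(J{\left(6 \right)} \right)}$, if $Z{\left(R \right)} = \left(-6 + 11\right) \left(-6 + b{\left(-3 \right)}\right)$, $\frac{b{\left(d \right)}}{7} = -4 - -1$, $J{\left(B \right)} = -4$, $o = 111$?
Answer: $-35775$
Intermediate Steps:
$b{\left(d \right)} = -21$ ($b{\left(d \right)} = 7 \left(-4 - -1\right) = 7 \left(-4 + 1\right) = 7 \left(-3\right) = -21$)
$Z{\left(R \right)} = -135$ ($Z{\left(R \right)} = \left(-6 + 11\right) \left(-6 - 21\right) = 5 \left(-27\right) = -135$)
$j = -97$ ($j = 14 - 111 = -97$)
$\left(j + 362\right) Z{\left(J{\left(6 \right)} \right)} = \left(-97 + 362\right) \left(-135\right) = 265 \left(-135\right) = -35775$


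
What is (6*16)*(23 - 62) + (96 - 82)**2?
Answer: -3548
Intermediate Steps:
(6*16)*(23 - 62) + (96 - 82)**2 = 96*(-39) + 14**2 = -3744 + 196 = -3548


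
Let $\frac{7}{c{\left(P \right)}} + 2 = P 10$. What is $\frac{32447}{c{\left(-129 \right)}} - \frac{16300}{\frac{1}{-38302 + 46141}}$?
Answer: $- \frac{936351424}{7} \approx -1.3376 \cdot 10^{8}$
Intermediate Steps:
$c{\left(P \right)} = \frac{7}{-2 + 10 P}$ ($c{\left(P \right)} = \frac{7}{-2 + P 10} = \frac{7}{-2 + 10 P}$)
$\frac{32447}{c{\left(-129 \right)}} - \frac{16300}{\frac{1}{-38302 + 46141}} = \frac{32447}{\frac{7}{2} \frac{1}{-1 + 5 \left(-129\right)}} - \frac{16300}{\frac{1}{-38302 + 46141}} = \frac{32447}{\frac{7}{2} \frac{1}{-1 - 645}} - \frac{16300}{\frac{1}{7839}} = \frac{32447}{\frac{7}{2} \frac{1}{-646}} - 16300 \frac{1}{\frac{1}{7839}} = \frac{32447}{\frac{7}{2} \left(- \frac{1}{646}\right)} - 127775700 = \frac{32447}{- \frac{7}{1292}} - 127775700 = 32447 \left(- \frac{1292}{7}\right) - 127775700 = - \frac{41921524}{7} - 127775700 = - \frac{936351424}{7}$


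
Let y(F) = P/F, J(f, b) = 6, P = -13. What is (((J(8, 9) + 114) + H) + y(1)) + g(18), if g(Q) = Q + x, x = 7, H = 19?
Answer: 151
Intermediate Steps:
y(F) = -13/F
g(Q) = 7 + Q (g(Q) = Q + 7 = 7 + Q)
(((J(8, 9) + 114) + H) + y(1)) + g(18) = (((6 + 114) + 19) - 13/1) + (7 + 18) = ((120 + 19) - 13*1) + 25 = (139 - 13) + 25 = 126 + 25 = 151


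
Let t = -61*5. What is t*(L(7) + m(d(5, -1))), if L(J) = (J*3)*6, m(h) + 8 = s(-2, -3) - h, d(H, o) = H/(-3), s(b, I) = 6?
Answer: -114985/3 ≈ -38328.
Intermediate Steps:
d(H, o) = -H/3 (d(H, o) = H*(-⅓) = -H/3)
m(h) = -2 - h (m(h) = -8 + (6 - h) = -2 - h)
t = -305
L(J) = 18*J (L(J) = (3*J)*6 = 18*J)
t*(L(7) + m(d(5, -1))) = -305*(18*7 + (-2 - (-1)*5/3)) = -305*(126 + (-2 - 1*(-5/3))) = -305*(126 + (-2 + 5/3)) = -305*(126 - ⅓) = -305*377/3 = -114985/3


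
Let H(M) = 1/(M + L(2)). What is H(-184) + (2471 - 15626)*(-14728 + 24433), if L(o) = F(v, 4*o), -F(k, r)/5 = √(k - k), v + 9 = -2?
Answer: -23491146601/184 ≈ -1.2767e+8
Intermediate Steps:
v = -11 (v = -9 - 2 = -11)
F(k, r) = 0 (F(k, r) = -5*√(k - k) = -5*√0 = -5*0 = 0)
L(o) = 0
H(M) = 1/M (H(M) = 1/(M + 0) = 1/M)
H(-184) + (2471 - 15626)*(-14728 + 24433) = 1/(-184) + (2471 - 15626)*(-14728 + 24433) = -1/184 - 13155*9705 = -1/184 - 127669275 = -23491146601/184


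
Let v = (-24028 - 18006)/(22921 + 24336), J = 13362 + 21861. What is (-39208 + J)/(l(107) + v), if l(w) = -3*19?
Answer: 188319145/2735683 ≈ 68.838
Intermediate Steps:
J = 35223
v = -42034/47257 ≈ -0.88948
l(w) = -57
(-39208 + J)/(l(107) + v) = (-39208 + 35223)/(-57 - 42034/47257) = -3985/(-2735683/47257) = -3985*(-47257/2735683) = 188319145/2735683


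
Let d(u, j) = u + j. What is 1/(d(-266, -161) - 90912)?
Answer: -1/91339 ≈ -1.0948e-5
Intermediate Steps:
d(u, j) = j + u
1/(d(-266, -161) - 90912) = 1/((-161 - 266) - 90912) = 1/(-427 - 90912) = 1/(-91339) = -1/91339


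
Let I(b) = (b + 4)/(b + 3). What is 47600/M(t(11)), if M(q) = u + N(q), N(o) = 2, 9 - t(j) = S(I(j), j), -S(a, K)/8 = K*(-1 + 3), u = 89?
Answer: 6800/13 ≈ 523.08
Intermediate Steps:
I(b) = (4 + b)/(3 + b)
S(a, K) = -16*K (S(a, K) = -8*K*(-1 + 3) = -8*K*2 = -16*K)
t(j) = 9 + 16*j (t(j) = 9 - (-16)*j = 9 + 16*j)
M(q) = 91 (M(q) = 89 + 2 = 91)
47600/M(t(11)) = 47600/91 = 47600*(1/91) = 6800/13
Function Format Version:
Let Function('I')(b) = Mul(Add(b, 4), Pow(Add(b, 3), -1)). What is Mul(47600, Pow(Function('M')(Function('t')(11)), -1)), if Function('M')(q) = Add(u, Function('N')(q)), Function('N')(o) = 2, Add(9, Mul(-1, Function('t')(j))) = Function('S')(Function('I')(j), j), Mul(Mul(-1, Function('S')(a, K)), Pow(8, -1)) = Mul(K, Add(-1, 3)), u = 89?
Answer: Rational(6800, 13) ≈ 523.08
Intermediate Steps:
Function('I')(b) = Mul(Pow(Add(3, b), -1), Add(4, b)) (Function('I')(b) = Mul(Add(4, b), Pow(Add(3, b), -1)) = Mul(Pow(Add(3, b), -1), Add(4, b)))
Function('S')(a, K) = Mul(-16, K) (Function('S')(a, K) = Mul(-8, Mul(K, Add(-1, 3))) = Mul(-8, Mul(K, 2)) = Mul(-8, Mul(2, K)) = Mul(-16, K))
Function('t')(j) = Add(9, Mul(16, j)) (Function('t')(j) = Add(9, Mul(-1, Mul(-16, j))) = Add(9, Mul(16, j)))
Function('M')(q) = 91 (Function('M')(q) = Add(89, 2) = 91)
Mul(47600, Pow(Function('M')(Function('t')(11)), -1)) = Mul(47600, Pow(91, -1)) = Mul(47600, Rational(1, 91)) = Rational(6800, 13)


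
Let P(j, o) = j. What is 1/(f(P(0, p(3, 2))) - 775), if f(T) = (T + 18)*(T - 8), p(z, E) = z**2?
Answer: -1/919 ≈ -0.0010881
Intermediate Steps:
f(T) = (-8 + T)*(18 + T) (f(T) = (18 + T)*(-8 + T) = (-8 + T)*(18 + T))
1/(f(P(0, p(3, 2))) - 775) = 1/((-144 + 0**2 + 10*0) - 775) = 1/((-144 + 0 + 0) - 775) = 1/(-144 - 775) = 1/(-919) = -1/919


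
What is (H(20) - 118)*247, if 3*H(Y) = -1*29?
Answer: -94601/3 ≈ -31534.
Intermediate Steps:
H(Y) = -29/3 (H(Y) = (-1*29)/3 = (⅓)*(-29) = -29/3)
(H(20) - 118)*247 = (-29/3 - 118)*247 = -383/3*247 = -94601/3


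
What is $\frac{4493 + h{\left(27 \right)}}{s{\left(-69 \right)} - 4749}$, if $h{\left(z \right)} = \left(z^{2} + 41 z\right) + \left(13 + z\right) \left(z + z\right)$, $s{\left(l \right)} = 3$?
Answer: $- \frac{8489}{4746} \approx -1.7887$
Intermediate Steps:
$h{\left(z \right)} = z^{2} + 41 z + 2 z \left(13 + z\right)$ ($h{\left(z \right)} = \left(z^{2} + 41 z\right) + \left(13 + z\right) 2 z = \left(z^{2} + 41 z\right) + 2 z \left(13 + z\right) = z^{2} + 41 z + 2 z \left(13 + z\right)$)
$\frac{4493 + h{\left(27 \right)}}{s{\left(-69 \right)} - 4749} = \frac{4493 + 27 \left(67 + 3 \cdot 27\right)}{3 - 4749} = \frac{4493 + 27 \left(67 + 81\right)}{-4746} = \left(4493 + 27 \cdot 148\right) \left(- \frac{1}{4746}\right) = \left(4493 + 3996\right) \left(- \frac{1}{4746}\right) = 8489 \left(- \frac{1}{4746}\right) = - \frac{8489}{4746}$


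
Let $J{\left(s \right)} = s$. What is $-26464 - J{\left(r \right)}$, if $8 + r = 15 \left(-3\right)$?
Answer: $-26411$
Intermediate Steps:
$r = -53$ ($r = -8 + 15 \left(-3\right) = -8 - 45 = -53$)
$-26464 - J{\left(r \right)} = -26464 - -53 = -26464 + 53 = -26411$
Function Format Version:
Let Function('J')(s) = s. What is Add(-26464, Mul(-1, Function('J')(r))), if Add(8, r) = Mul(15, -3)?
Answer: -26411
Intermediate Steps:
r = -53 (r = Add(-8, Mul(15, -3)) = Add(-8, -45) = -53)
Add(-26464, Mul(-1, Function('J')(r))) = Add(-26464, Mul(-1, -53)) = Add(-26464, 53) = -26411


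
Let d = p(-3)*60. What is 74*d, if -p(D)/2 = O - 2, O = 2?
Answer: 0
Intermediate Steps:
p(D) = 0 (p(D) = -2*(2 - 2) = -2*0 = 0)
d = 0 (d = 0*60 = 0)
74*d = 74*0 = 0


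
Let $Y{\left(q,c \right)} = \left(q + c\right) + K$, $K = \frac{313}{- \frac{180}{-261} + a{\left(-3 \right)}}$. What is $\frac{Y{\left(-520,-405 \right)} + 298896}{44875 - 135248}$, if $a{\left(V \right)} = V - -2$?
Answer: $- \frac{2672662}{813357} \approx -3.286$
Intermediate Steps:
$a{\left(V \right)} = 2 + V$ ($a{\left(V \right)} = V + 2 = 2 + V$)
$K = - \frac{9077}{9}$ ($K = \frac{313}{- \frac{180}{-261} + \left(2 - 3\right)} = \frac{313}{\left(-180\right) \left(- \frac{1}{261}\right) - 1} = \frac{313}{\frac{20}{29} - 1} = \frac{313}{- \frac{9}{29}} = 313 \left(- \frac{29}{9}\right) = - \frac{9077}{9} \approx -1008.6$)
$Y{\left(q,c \right)} = - \frac{9077}{9} + c + q$ ($Y{\left(q,c \right)} = \left(q + c\right) - \frac{9077}{9} = \left(c + q\right) - \frac{9077}{9} = - \frac{9077}{9} + c + q$)
$\frac{Y{\left(-520,-405 \right)} + 298896}{44875 - 135248} = \frac{\left(- \frac{9077}{9} - 405 - 520\right) + 298896}{44875 - 135248} = \frac{- \frac{17402}{9} + 298896}{-90373} = \frac{2672662}{9} \left(- \frac{1}{90373}\right) = - \frac{2672662}{813357}$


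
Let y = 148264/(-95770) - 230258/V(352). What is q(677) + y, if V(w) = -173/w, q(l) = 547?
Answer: 3885636904759/8284105 ≈ 4.6905e+5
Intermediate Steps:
y = 3881105499324/8284105 (y = 148264/(-95770) - 230258/((-173/352)) = 148264*(-1/95770) - 230258/((-173*1/352)) = -74132/47885 - 230258/(-173/352) = -74132/47885 - 230258*(-352/173) = -74132/47885 + 81050816/173 = 3881105499324/8284105 ≈ 4.6850e+5)
q(677) + y = 547 + 3881105499324/8284105 = 3885636904759/8284105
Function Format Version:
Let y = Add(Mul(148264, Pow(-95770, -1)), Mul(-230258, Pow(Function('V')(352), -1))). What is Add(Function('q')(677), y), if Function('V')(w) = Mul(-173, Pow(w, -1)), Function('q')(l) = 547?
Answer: Rational(3885636904759, 8284105) ≈ 4.6905e+5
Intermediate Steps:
y = Rational(3881105499324, 8284105) (y = Add(Mul(148264, Pow(-95770, -1)), Mul(-230258, Pow(Mul(-173, Pow(352, -1)), -1))) = Add(Mul(148264, Rational(-1, 95770)), Mul(-230258, Pow(Mul(-173, Rational(1, 352)), -1))) = Add(Rational(-74132, 47885), Mul(-230258, Pow(Rational(-173, 352), -1))) = Add(Rational(-74132, 47885), Mul(-230258, Rational(-352, 173))) = Add(Rational(-74132, 47885), Rational(81050816, 173)) = Rational(3881105499324, 8284105) ≈ 4.6850e+5)
Add(Function('q')(677), y) = Add(547, Rational(3881105499324, 8284105)) = Rational(3885636904759, 8284105)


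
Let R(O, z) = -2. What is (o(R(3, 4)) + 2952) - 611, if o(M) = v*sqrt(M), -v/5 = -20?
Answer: 2341 + 100*I*sqrt(2) ≈ 2341.0 + 141.42*I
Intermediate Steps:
v = 100 (v = -5*(-20) = 100)
o(M) = 100*sqrt(M)
(o(R(3, 4)) + 2952) - 611 = (100*sqrt(-2) + 2952) - 611 = (100*(I*sqrt(2)) + 2952) - 611 = (100*I*sqrt(2) + 2952) - 611 = (2952 + 100*I*sqrt(2)) - 611 = 2341 + 100*I*sqrt(2)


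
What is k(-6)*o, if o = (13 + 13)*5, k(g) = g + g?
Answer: -1560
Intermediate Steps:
k(g) = 2*g
o = 130 (o = 26*5 = 130)
k(-6)*o = (2*(-6))*130 = -12*130 = -1560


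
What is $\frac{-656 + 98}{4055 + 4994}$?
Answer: $- \frac{558}{9049} \approx -0.061664$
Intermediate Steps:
$\frac{-656 + 98}{4055 + 4994} = - \frac{558}{9049}$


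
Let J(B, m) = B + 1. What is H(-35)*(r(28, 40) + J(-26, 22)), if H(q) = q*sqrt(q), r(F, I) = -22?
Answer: 1645*I*sqrt(35) ≈ 9732.0*I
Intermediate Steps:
H(q) = q**(3/2)
J(B, m) = 1 + B
H(-35)*(r(28, 40) + J(-26, 22)) = (-35)**(3/2)*(-22 + (1 - 26)) = (-35*I*sqrt(35))*(-22 - 25) = -35*I*sqrt(35)*(-47) = 1645*I*sqrt(35)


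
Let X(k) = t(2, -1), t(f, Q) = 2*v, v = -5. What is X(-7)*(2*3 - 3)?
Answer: -30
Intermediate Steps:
t(f, Q) = -10 (t(f, Q) = 2*(-5) = -10)
X(k) = -10
X(-7)*(2*3 - 3) = -10*(2*3 - 3) = -10*(6 - 3) = -10*3 = -30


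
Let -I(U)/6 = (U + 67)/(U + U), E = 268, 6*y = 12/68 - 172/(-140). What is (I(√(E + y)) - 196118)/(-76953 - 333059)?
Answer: 196121/410012 + 201*√854654430/196312925576 ≈ 0.47836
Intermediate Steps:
y = 418/1785 (y = (12/68 - 172/(-140))/6 = (12*(1/68) - 172*(-1/140))/6 = (3/17 + 43/35)/6 = (⅙)*(836/595) = 418/1785 ≈ 0.23417)
I(U) = -3*(67 + U)/U (I(U) = -6*(U + 67)/(U + U) = -6*(67 + U)/(2*U) = -6*(67 + U)*1/(2*U) = -3*(67 + U)/U)
(I(√(E + y)) - 196118)/(-76953 - 333059) = ((-3 - 201/√(268 + 418/1785)) - 196118)/(-76953 - 333059) = ((-3 - 201*√854654430/478798) - 196118)/(-410012) = ((-3 - 201*√854654430/478798) - 196118)*(-1/410012) = (-196121 - 201*√854654430/478798)*(-1/410012) = 196121/410012 + 201*√854654430/196312925576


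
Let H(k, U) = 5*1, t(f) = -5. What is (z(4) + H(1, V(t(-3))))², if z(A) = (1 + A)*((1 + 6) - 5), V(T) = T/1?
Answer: 225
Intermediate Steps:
V(T) = T (V(T) = T*1 = T)
H(k, U) = 5
z(A) = 2 + 2*A (z(A) = (1 + A)*(7 - 5) = (1 + A)*2 = 2 + 2*A)
(z(4) + H(1, V(t(-3))))² = ((2 + 2*4) + 5)² = ((2 + 8) + 5)² = (10 + 5)² = 15² = 225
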